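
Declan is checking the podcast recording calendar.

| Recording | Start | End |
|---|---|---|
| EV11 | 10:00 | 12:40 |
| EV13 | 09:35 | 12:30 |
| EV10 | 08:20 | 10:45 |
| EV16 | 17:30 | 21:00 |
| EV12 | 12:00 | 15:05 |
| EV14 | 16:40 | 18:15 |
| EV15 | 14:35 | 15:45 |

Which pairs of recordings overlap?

Sorted by start: EV10, EV13, EV11, EV12, EV15, EV14, EV16.
EV13 starts before EV10 ends → EV10 and EV13 overlap.
EV11 starts before EV10 ends → EV10 and EV11 overlap.
EV12 starts after EV10 ends, so EV10 has no further overlaps.
EV11 starts before EV13 ends → EV13 and EV11 overlap.
EV12 starts before EV13 ends → EV13 and EV12 overlap.
EV15 starts after EV13 ends, so EV13 has no further overlaps.
EV12 starts before EV11 ends → EV11 and EV12 overlap.
EV15 starts after EV11 ends, so EV11 has no further overlaps.
EV15 starts before EV12 ends → EV12 and EV15 overlap.
EV14 starts after EV12 ends, so EV12 has no further overlaps.
EV14 starts after EV15 ends, so EV15 has no further overlaps.
EV16 starts before EV14 ends → EV14 and EV16 overlap.

EV10 & EV11, EV10 & EV13, EV11 & EV12, EV11 & EV13, EV12 & EV13, EV12 & EV15, EV14 & EV16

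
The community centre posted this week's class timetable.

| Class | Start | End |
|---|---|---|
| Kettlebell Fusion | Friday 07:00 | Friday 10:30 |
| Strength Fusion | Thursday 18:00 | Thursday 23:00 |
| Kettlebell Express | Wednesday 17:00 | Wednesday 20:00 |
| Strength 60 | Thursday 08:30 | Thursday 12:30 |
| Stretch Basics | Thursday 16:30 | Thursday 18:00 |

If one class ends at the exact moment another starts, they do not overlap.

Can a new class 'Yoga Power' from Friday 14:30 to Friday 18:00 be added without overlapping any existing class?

Kettlebell Express: ends Wednesday 20:00 at or before Yoga Power starts Friday 14:30 → clear.
Strength 60: ends Thursday 12:30 at or before Yoga Power starts Friday 14:30 → clear.
Stretch Basics: ends Thursday 18:00 at or before Yoga Power starts Friday 14:30 → clear.
Strength Fusion: ends Thursday 23:00 at or before Yoga Power starts Friday 14:30 → clear.
Kettlebell Fusion: ends Friday 10:30 at or before Yoga Power starts Friday 14:30 → clear.

Yes — the slot is free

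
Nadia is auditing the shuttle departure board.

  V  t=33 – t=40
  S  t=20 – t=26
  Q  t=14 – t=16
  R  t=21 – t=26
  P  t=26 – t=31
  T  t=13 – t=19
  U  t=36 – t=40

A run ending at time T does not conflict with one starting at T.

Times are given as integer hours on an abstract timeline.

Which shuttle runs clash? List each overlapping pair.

Two intervals overlap when each starts before the other ends.
Sorted by start: T, Q, S, R, P, V, U.
Q starts before T ends → T and Q overlap.
S starts after T ends, so T has no further overlaps.
S starts after Q ends, so Q has no further overlaps.
R starts before S ends → S and R overlap.
P starts exactly when S ends (back-to-back, no overlap), so S has no further overlaps.
P starts exactly when R ends (back-to-back, no overlap), so R has no further overlaps.
V starts after P ends, so P has no further overlaps.
U starts before V ends → V and U overlap.

Q & T, R & S, U & V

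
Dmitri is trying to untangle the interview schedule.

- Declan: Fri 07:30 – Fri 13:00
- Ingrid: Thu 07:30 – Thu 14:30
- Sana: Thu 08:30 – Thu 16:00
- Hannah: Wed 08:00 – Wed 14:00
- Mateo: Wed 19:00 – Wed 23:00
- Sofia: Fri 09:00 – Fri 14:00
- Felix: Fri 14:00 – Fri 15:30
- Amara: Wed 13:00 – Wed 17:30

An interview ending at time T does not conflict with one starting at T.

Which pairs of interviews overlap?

Sorted by start: Hannah, Amara, Mateo, Ingrid, Sana, Declan, Sofia, Felix.
Amara starts before Hannah ends → Hannah and Amara overlap.
Mateo starts after Hannah ends; Hannah is clear from here.
Mateo starts after Amara ends; Amara is clear from here.
Ingrid starts after Mateo ends; Mateo is clear from here.
Sana starts before Ingrid ends → Ingrid and Sana overlap.
Declan starts after Ingrid ends; Ingrid is clear from here.
Declan starts after Sana ends; Sana is clear from here.
Sofia starts before Declan ends → Declan and Sofia overlap.
Felix starts after Declan ends.
Felix starts exactly when Sofia ends (back-to-back, no overlap).

Amara & Hannah, Declan & Sofia, Ingrid & Sana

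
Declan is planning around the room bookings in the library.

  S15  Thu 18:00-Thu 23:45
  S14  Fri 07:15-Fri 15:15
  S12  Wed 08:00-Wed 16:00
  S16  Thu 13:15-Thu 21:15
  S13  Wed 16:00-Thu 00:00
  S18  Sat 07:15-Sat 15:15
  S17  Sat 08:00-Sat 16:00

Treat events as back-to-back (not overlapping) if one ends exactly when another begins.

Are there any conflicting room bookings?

Yes

Sorted by start: S12, S13, S16, S15, S14, S18, S17.
S13 starts exactly when S12 ends (back-to-back, no overlap); S12 is clear from here.
S16 starts after S13 ends; S13 is clear from here.
S15 starts before S16 ends → S16 and S15 overlap.
That's a conflict, so the schedule is not conflict-free.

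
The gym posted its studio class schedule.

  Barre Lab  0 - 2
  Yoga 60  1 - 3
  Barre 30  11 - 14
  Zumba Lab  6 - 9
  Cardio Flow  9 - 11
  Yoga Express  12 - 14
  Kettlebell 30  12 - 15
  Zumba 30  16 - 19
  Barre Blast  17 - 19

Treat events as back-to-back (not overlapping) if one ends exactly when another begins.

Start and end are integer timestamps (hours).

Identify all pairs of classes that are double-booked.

Sorted by start: Barre Lab, Yoga 60, Zumba Lab, Cardio Flow, Barre 30, Yoga Express, Kettlebell 30, Zumba 30, Barre Blast.
Yoga 60 starts before Barre Lab ends → Barre Lab and Yoga 60 overlap.
Zumba Lab starts after Barre Lab ends, so Barre Lab has no further overlaps.
Zumba Lab starts after Yoga 60 ends, so Yoga 60 has no further overlaps.
Cardio Flow starts exactly when Zumba Lab ends (back-to-back, no overlap), so Zumba Lab has no further overlaps.
Barre 30 starts exactly when Cardio Flow ends (back-to-back, no overlap), so Cardio Flow has no further overlaps.
Yoga Express starts before Barre 30 ends → Barre 30 and Yoga Express overlap.
Kettlebell 30 starts before Barre 30 ends → Barre 30 and Kettlebell 30 overlap.
Zumba 30 starts after Barre 30 ends, so Barre 30 has no further overlaps.
Kettlebell 30 starts before Yoga Express ends → Yoga Express and Kettlebell 30 overlap.
Zumba 30 starts after Yoga Express ends, so Yoga Express has no further overlaps.
Zumba 30 starts after Kettlebell 30 ends, so Kettlebell 30 has no further overlaps.
Barre Blast starts before Zumba 30 ends → Zumba 30 and Barre Blast overlap.

Barre 30 & Kettlebell 30, Barre 30 & Yoga Express, Barre Blast & Zumba 30, Barre Lab & Yoga 60, Kettlebell 30 & Yoga Express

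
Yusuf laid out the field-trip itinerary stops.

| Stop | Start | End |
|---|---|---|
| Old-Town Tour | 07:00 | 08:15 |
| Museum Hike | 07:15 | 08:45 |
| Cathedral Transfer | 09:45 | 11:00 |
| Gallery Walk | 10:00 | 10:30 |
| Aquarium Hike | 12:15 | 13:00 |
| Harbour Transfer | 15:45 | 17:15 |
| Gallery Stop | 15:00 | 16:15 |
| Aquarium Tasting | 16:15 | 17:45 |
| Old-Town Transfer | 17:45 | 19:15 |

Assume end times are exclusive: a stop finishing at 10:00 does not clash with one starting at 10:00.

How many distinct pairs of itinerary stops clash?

4

Sorted by start: Old-Town Tour, Museum Hike, Cathedral Transfer, Gallery Walk, Aquarium Hike, Gallery Stop, Harbour Transfer, Aquarium Tasting, Old-Town Transfer.
Museum Hike starts before Old-Town Tour ends → Old-Town Tour and Museum Hike overlap.
Cathedral Transfer starts after Old-Town Tour ends — done with Old-Town Tour.
Cathedral Transfer starts after Museum Hike ends — done with Museum Hike.
Gallery Walk starts before Cathedral Transfer ends → Cathedral Transfer and Gallery Walk overlap.
Aquarium Hike starts after Cathedral Transfer ends — done with Cathedral Transfer.
Aquarium Hike starts after Gallery Walk ends — done with Gallery Walk.
Gallery Stop starts after Aquarium Hike ends — done with Aquarium Hike.
Harbour Transfer starts before Gallery Stop ends → Gallery Stop and Harbour Transfer overlap.
Aquarium Tasting starts exactly when Gallery Stop ends (back-to-back, no overlap) — done with Gallery Stop.
Aquarium Tasting starts before Harbour Transfer ends → Harbour Transfer and Aquarium Tasting overlap.
Old-Town Transfer starts after Harbour Transfer ends.
Old-Town Transfer starts exactly when Aquarium Tasting ends (back-to-back, no overlap).
Overlapping pairs: Aquarium Tasting & Harbour Transfer, Cathedral Transfer & Gallery Walk, Gallery Stop & Harbour Transfer, Museum Hike & Old-Town Tour — 4 in total.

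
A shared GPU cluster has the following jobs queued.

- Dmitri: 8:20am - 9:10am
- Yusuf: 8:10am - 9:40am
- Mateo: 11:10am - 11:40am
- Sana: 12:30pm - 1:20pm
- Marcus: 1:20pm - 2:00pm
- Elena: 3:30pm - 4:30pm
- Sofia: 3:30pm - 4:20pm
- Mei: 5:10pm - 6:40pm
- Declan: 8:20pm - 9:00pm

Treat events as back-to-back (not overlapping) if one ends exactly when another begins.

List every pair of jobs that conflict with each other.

Dmitri & Yusuf, Elena & Sofia

Two intervals overlap when each starts before the other ends.
Sorted by start: Yusuf, Dmitri, Mateo, Sana, Marcus, Elena, Sofia, Mei, Declan.
Dmitri starts before Yusuf ends → Yusuf and Dmitri overlap.
Mateo starts after Yusuf ends; Yusuf is clear from here.
Mateo starts after Dmitri ends; Dmitri is clear from here.
Sana starts after Mateo ends; Mateo is clear from here.
Marcus starts exactly when Sana ends (back-to-back, no overlap); Sana is clear from here.
Elena starts after Marcus ends; Marcus is clear from here.
Sofia starts before Elena ends → Elena and Sofia overlap.
Mei starts after Elena ends; Elena is clear from here.
Mei starts after Sofia ends; Sofia is clear from here.
Declan starts after Mei ends.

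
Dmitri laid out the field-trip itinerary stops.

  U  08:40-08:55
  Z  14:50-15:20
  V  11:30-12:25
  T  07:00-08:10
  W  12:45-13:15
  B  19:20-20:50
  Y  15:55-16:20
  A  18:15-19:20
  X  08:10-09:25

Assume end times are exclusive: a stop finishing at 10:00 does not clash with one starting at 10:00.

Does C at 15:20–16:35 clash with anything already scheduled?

Yes — it overlaps Y

T: ends 08:10 at or before C starts 15:20 → clear.
X: ends 09:25 at or before C starts 15:20 → clear.
U: ends 08:55 at or before C starts 15:20 → clear.
V: ends 12:25 at or before C starts 15:20 → clear.
W: ends 13:15 at or before C starts 15:20 → clear.
Z: ends 15:20 at or before C starts 15:20 → clear.
Y: starts 15:55 before C ends 16:35, and ends 16:20 after C starts 15:20 → overlap.
A: starts 18:15 at or after C ends 16:35 → clear.
B: starts 19:20 at or after C ends 16:35 → clear.
C overlaps Y.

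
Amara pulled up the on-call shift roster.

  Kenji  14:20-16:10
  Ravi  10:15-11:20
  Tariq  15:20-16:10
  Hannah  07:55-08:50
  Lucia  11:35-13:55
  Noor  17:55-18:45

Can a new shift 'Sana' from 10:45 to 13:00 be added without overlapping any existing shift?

Hannah: ends 08:50 at or before Sana starts 10:45 → clear.
Ravi: starts 10:15 before Sana ends 13:00, and ends 11:20 after Sana starts 10:45 → overlap.
Lucia: starts 11:35 before Sana ends 13:00, and ends 13:55 after Sana starts 10:45 → overlap.
Kenji: starts 14:20 at or after Sana ends 13:00 → clear.
Tariq: starts 15:20 at or after Sana ends 13:00 → clear.
Noor: starts 17:55 at or after Sana ends 13:00 → clear.
Sana overlaps Lucia, Ravi.

No — it overlaps Lucia, Ravi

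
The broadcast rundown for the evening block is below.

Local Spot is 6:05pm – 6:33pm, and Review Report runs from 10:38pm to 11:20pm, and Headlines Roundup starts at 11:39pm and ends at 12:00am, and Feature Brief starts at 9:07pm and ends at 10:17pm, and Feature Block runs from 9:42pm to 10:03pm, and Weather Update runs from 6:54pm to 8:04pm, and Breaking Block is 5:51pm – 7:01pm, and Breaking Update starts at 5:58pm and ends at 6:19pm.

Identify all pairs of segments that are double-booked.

Breaking Block & Breaking Update, Breaking Block & Local Spot, Breaking Block & Weather Update, Breaking Update & Local Spot, Feature Block & Feature Brief

Sorted by start: Breaking Block, Breaking Update, Local Spot, Weather Update, Feature Brief, Feature Block, Review Report, Headlines Roundup.
Breaking Update starts before Breaking Block ends → Breaking Block and Breaking Update overlap.
Local Spot starts before Breaking Block ends → Breaking Block and Local Spot overlap.
Weather Update starts before Breaking Block ends → Breaking Block and Weather Update overlap.
Feature Brief starts after Breaking Block ends — done with Breaking Block.
Local Spot starts before Breaking Update ends → Breaking Update and Local Spot overlap.
Weather Update starts after Breaking Update ends — done with Breaking Update.
Weather Update starts after Local Spot ends — done with Local Spot.
Feature Brief starts after Weather Update ends — done with Weather Update.
Feature Block starts before Feature Brief ends → Feature Brief and Feature Block overlap.
Review Report starts after Feature Brief ends — done with Feature Brief.
Review Report starts after Feature Block ends — done with Feature Block.
Headlines Roundup starts after Review Report ends.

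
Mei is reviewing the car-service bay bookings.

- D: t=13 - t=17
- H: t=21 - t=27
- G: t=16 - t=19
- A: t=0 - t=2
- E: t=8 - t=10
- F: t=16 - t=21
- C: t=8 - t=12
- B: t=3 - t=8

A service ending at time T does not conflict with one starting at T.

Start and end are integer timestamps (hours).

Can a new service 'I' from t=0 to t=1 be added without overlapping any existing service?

No — it overlaps A

A: starts t=0 before I ends t=1, and ends t=2 after I starts t=0 → overlap.
B: starts t=3 at or after I ends t=1 → clear.
C: starts t=8 at or after I ends t=1 → clear.
E: starts t=8 at or after I ends t=1 → clear.
D: starts t=13 at or after I ends t=1 → clear.
F: starts t=16 at or after I ends t=1 → clear.
G: starts t=16 at or after I ends t=1 → clear.
H: starts t=21 at or after I ends t=1 → clear.
I overlaps A.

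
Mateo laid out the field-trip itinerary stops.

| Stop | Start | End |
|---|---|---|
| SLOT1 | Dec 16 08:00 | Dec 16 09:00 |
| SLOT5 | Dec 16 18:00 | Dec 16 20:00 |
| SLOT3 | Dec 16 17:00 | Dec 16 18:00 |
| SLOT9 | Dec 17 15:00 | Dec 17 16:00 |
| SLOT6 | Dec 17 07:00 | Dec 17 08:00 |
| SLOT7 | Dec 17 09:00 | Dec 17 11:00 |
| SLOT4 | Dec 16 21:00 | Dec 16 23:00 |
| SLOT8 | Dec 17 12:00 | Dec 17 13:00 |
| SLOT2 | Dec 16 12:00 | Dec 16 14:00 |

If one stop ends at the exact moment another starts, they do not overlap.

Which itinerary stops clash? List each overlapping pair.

Two intervals overlap when each starts before the other ends.
Sorted by start: SLOT1, SLOT2, SLOT3, SLOT5, SLOT4, SLOT6, SLOT7, SLOT8, SLOT9.
SLOT2 starts after SLOT1 ends — done with SLOT1.
SLOT3 starts after SLOT2 ends — done with SLOT2.
SLOT5 starts exactly when SLOT3 ends (back-to-back, no overlap) — done with SLOT3.
SLOT4 starts after SLOT5 ends — done with SLOT5.
SLOT6 starts after SLOT4 ends — done with SLOT4.
SLOT7 starts after SLOT6 ends — done with SLOT6.
SLOT8 starts after SLOT7 ends — done with SLOT7.
SLOT9 starts after SLOT8 ends.

none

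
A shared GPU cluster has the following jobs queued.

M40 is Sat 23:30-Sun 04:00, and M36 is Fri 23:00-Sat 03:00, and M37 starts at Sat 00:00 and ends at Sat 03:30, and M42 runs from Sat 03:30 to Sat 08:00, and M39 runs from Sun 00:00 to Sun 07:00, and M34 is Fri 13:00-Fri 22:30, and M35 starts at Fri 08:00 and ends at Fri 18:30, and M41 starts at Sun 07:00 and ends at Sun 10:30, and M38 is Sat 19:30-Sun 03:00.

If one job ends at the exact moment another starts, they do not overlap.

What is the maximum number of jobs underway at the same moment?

3

Walk through starts and ends in time order (an end at T is processed before a start at T):
Fri 08:00 start M35 → 1
Fri 13:00 start M34 → 2
Fri 18:30 end M35 → 1
Fri 22:30 end M34 → 0
Fri 23:00 start M36 → 1
Sat 00:00 start M37 → 2
Sat 03:00 end M36 → 1
Sat 03:30 end M37 → 0
Sat 03:30 start M42 → 1
Sat 08:00 end M42 → 0
Sat 19:30 start M38 → 1
Sat 23:30 start M40 → 2
Sun 00:00 start M39 → 3
Sun 03:00 end M38 → 2
Sun 04:00 end M40 → 1
Sun 07:00 end M39 → 0
Sun 07:00 start M41 → 1
Sun 10:30 end M41 → 0
Peak is 3, at Sun 00:00 (M38, M39, M40).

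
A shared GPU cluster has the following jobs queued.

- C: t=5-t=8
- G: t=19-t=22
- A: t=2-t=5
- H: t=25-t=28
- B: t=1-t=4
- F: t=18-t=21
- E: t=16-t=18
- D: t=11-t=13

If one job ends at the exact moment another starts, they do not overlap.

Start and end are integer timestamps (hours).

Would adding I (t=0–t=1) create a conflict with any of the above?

No — it doesn't clash with anything

B: starts t=1 at or after I ends t=1 → clear.
A: starts t=2 at or after I ends t=1 → clear.
C: starts t=5 at or after I ends t=1 → clear.
D: starts t=11 at or after I ends t=1 → clear.
E: starts t=16 at or after I ends t=1 → clear.
F: starts t=18 at or after I ends t=1 → clear.
G: starts t=19 at or after I ends t=1 → clear.
H: starts t=25 at or after I ends t=1 → clear.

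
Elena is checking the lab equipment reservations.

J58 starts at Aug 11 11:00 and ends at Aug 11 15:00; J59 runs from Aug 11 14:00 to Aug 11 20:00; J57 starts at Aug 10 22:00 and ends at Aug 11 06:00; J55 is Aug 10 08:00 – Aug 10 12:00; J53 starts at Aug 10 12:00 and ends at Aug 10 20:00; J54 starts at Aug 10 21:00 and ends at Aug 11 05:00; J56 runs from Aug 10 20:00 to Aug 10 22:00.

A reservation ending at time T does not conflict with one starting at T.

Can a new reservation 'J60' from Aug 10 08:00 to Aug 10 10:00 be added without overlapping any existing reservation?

J55: starts Aug 10 08:00 before J60 ends Aug 10 10:00, and ends Aug 10 12:00 after J60 starts Aug 10 08:00 → overlap.
J53: starts Aug 10 12:00 at or after J60 ends Aug 10 10:00 → clear.
J56: starts Aug 10 20:00 at or after J60 ends Aug 10 10:00 → clear.
J54: starts Aug 10 21:00 at or after J60 ends Aug 10 10:00 → clear.
J57: starts Aug 10 22:00 at or after J60 ends Aug 10 10:00 → clear.
J58: starts Aug 11 11:00 at or after J60 ends Aug 10 10:00 → clear.
J59: starts Aug 11 14:00 at or after J60 ends Aug 10 10:00 → clear.
J60 overlaps J55.

No — it overlaps J55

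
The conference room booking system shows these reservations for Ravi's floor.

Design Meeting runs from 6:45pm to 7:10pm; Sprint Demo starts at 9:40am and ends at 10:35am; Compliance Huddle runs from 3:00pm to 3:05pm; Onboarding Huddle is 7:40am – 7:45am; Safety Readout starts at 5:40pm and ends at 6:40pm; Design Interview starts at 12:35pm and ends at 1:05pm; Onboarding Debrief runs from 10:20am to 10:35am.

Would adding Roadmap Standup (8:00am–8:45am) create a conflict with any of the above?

Onboarding Huddle: ends 7:45am at or before Roadmap Standup starts 8:00am → clear.
Sprint Demo: starts 9:40am at or after Roadmap Standup ends 8:45am → clear.
Onboarding Debrief: starts 10:20am at or after Roadmap Standup ends 8:45am → clear.
Design Interview: starts 12:35pm at or after Roadmap Standup ends 8:45am → clear.
Compliance Huddle: starts 3:00pm at or after Roadmap Standup ends 8:45am → clear.
Safety Readout: starts 5:40pm at or after Roadmap Standup ends 8:45am → clear.
Design Meeting: starts 6:45pm at or after Roadmap Standup ends 8:45am → clear.

No — it doesn't clash with anything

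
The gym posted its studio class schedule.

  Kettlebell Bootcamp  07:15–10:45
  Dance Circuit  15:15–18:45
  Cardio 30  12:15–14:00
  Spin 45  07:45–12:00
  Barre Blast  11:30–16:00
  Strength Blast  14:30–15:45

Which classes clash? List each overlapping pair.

Barre Blast & Cardio 30, Barre Blast & Dance Circuit, Barre Blast & Spin 45, Barre Blast & Strength Blast, Dance Circuit & Strength Blast, Kettlebell Bootcamp & Spin 45

Two intervals overlap when each starts before the other ends.
Sorted by start: Kettlebell Bootcamp, Spin 45, Barre Blast, Cardio 30, Strength Blast, Dance Circuit.
Spin 45 starts before Kettlebell Bootcamp ends → Kettlebell Bootcamp and Spin 45 overlap.
Barre Blast starts after Kettlebell Bootcamp ends, so Kettlebell Bootcamp has no further overlaps.
Barre Blast starts before Spin 45 ends → Spin 45 and Barre Blast overlap.
Cardio 30 starts after Spin 45 ends, so Spin 45 has no further overlaps.
Cardio 30 starts before Barre Blast ends → Barre Blast and Cardio 30 overlap.
Strength Blast starts before Barre Blast ends → Barre Blast and Strength Blast overlap.
Dance Circuit starts before Barre Blast ends → Barre Blast and Dance Circuit overlap.
Strength Blast starts after Cardio 30 ends, so Cardio 30 has no further overlaps.
Dance Circuit starts before Strength Blast ends → Strength Blast and Dance Circuit overlap.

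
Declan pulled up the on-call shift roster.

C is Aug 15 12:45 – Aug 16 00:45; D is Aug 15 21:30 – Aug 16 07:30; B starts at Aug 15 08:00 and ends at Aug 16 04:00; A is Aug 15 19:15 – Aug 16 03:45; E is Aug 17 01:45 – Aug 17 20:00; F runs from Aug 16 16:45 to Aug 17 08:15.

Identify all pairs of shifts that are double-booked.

Sorted by start: B, C, A, D, F, E.
C starts before B ends → B and C overlap.
A starts before B ends → B and A overlap.
D starts before B ends → B and D overlap.
F starts after B ends — done with B.
A starts before C ends → C and A overlap.
D starts before C ends → C and D overlap.
F starts after C ends — done with C.
D starts before A ends → A and D overlap.
F starts after A ends — done with A.
F starts after D ends — done with D.
E starts before F ends → F and E overlap.

A & B, A & C, A & D, B & C, B & D, C & D, E & F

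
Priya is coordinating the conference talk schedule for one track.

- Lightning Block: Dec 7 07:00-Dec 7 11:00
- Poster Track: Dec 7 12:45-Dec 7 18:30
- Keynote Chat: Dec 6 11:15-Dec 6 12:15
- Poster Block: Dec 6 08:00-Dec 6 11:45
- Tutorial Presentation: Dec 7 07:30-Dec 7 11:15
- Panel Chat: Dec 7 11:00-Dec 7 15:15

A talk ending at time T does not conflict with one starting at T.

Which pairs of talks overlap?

Sorted by start: Poster Block, Keynote Chat, Lightning Block, Tutorial Presentation, Panel Chat, Poster Track.
Keynote Chat starts before Poster Block ends → Poster Block and Keynote Chat overlap.
Lightning Block starts after Poster Block ends, so Poster Block has no further overlaps.
Lightning Block starts after Keynote Chat ends, so Keynote Chat has no further overlaps.
Tutorial Presentation starts before Lightning Block ends → Lightning Block and Tutorial Presentation overlap.
Panel Chat starts exactly when Lightning Block ends (back-to-back, no overlap), so Lightning Block has no further overlaps.
Panel Chat starts before Tutorial Presentation ends → Tutorial Presentation and Panel Chat overlap.
Poster Track starts after Tutorial Presentation ends.
Poster Track starts before Panel Chat ends → Panel Chat and Poster Track overlap.

Keynote Chat & Poster Block, Lightning Block & Tutorial Presentation, Panel Chat & Poster Track, Panel Chat & Tutorial Presentation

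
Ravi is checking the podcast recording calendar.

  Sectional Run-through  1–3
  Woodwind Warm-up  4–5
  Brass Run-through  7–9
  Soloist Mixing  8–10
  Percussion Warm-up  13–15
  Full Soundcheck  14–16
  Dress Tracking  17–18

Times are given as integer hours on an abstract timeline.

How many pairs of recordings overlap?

2

Two intervals overlap when each starts before the other ends.
Sorted by start: Sectional Run-through, Woodwind Warm-up, Brass Run-through, Soloist Mixing, Percussion Warm-up, Full Soundcheck, Dress Tracking.
Woodwind Warm-up starts after Sectional Run-through ends — done with Sectional Run-through.
Brass Run-through starts after Woodwind Warm-up ends — done with Woodwind Warm-up.
Soloist Mixing starts before Brass Run-through ends → Brass Run-through and Soloist Mixing overlap.
Percussion Warm-up starts after Brass Run-through ends — done with Brass Run-through.
Percussion Warm-up starts after Soloist Mixing ends — done with Soloist Mixing.
Full Soundcheck starts before Percussion Warm-up ends → Percussion Warm-up and Full Soundcheck overlap.
Dress Tracking starts after Percussion Warm-up ends.
Dress Tracking starts after Full Soundcheck ends.
Overlapping pairs: Brass Run-through & Soloist Mixing, Full Soundcheck & Percussion Warm-up — 2 in total.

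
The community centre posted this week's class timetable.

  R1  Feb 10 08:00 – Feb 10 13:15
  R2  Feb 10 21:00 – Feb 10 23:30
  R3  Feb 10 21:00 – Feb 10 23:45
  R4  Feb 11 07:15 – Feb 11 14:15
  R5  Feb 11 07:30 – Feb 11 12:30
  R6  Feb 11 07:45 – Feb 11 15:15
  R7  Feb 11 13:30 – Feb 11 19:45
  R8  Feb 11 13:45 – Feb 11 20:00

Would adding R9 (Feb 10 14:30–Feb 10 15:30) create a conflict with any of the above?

R1: ends Feb 10 13:15 at or before R9 starts Feb 10 14:30 → clear.
R2: starts Feb 10 21:00 at or after R9 ends Feb 10 15:30 → clear.
R3: starts Feb 10 21:00 at or after R9 ends Feb 10 15:30 → clear.
R4: starts Feb 11 07:15 at or after R9 ends Feb 10 15:30 → clear.
R5: starts Feb 11 07:30 at or after R9 ends Feb 10 15:30 → clear.
R6: starts Feb 11 07:45 at or after R9 ends Feb 10 15:30 → clear.
R7: starts Feb 11 13:30 at or after R9 ends Feb 10 15:30 → clear.
R8: starts Feb 11 13:45 at or after R9 ends Feb 10 15:30 → clear.

No — it doesn't clash with anything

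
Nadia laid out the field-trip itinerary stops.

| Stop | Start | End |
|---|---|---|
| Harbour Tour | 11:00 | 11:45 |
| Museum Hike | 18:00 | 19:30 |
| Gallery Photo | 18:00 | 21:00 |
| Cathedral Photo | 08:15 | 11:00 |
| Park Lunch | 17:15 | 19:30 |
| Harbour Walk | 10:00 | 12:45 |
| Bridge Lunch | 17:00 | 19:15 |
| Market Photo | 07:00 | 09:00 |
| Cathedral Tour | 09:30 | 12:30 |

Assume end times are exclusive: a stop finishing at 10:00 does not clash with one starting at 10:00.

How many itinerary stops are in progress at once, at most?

4

Sweep the timeline, counting +1 at each start and −1 at each end (ends before starts at a tie):
07:00 start Market Photo → 1
08:15 start Cathedral Photo → 2
09:00 end Market Photo → 1
09:30 start Cathedral Tour → 2
10:00 start Harbour Walk → 3
11:00 end Cathedral Photo → 2
11:00 start Harbour Tour → 3
11:45 end Harbour Tour → 2
12:30 end Cathedral Tour → 1
12:45 end Harbour Walk → 0
17:00 start Bridge Lunch → 1
17:15 start Park Lunch → 2
18:00 start Gallery Photo → 3
18:00 start Museum Hike → 4
19:15 end Bridge Lunch → 3
19:30 end Museum Hike → 2
19:30 end Park Lunch → 1
21:00 end Gallery Photo → 0
Peak is 4, at 18:00 (Bridge Lunch, Gallery Photo, Museum Hike, Park Lunch).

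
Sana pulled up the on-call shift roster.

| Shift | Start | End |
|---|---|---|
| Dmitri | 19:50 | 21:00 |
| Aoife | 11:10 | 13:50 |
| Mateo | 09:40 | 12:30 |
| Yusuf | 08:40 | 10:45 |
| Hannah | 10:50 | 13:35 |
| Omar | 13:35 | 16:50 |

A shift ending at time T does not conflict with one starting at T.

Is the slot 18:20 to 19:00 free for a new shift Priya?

Yes — the slot is free

Yusuf: ends 10:45 at or before Priya starts 18:20 → clear.
Mateo: ends 12:30 at or before Priya starts 18:20 → clear.
Hannah: ends 13:35 at or before Priya starts 18:20 → clear.
Aoife: ends 13:50 at or before Priya starts 18:20 → clear.
Omar: ends 16:50 at or before Priya starts 18:20 → clear.
Dmitri: starts 19:50 at or after Priya ends 19:00 → clear.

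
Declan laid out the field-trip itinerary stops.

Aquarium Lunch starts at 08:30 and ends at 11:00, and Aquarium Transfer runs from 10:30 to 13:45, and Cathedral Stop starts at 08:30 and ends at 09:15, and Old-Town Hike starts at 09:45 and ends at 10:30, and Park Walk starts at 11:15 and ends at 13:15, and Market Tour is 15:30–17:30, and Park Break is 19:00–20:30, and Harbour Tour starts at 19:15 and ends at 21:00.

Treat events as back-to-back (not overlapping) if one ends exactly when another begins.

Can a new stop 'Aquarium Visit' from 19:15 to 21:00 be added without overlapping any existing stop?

No — it overlaps Harbour Tour, Park Break

Aquarium Lunch: ends 11:00 at or before Aquarium Visit starts 19:15 → clear.
Cathedral Stop: ends 09:15 at or before Aquarium Visit starts 19:15 → clear.
Old-Town Hike: ends 10:30 at or before Aquarium Visit starts 19:15 → clear.
Aquarium Transfer: ends 13:45 at or before Aquarium Visit starts 19:15 → clear.
Park Walk: ends 13:15 at or before Aquarium Visit starts 19:15 → clear.
Market Tour: ends 17:30 at or before Aquarium Visit starts 19:15 → clear.
Park Break: starts 19:00 before Aquarium Visit ends 21:00, and ends 20:30 after Aquarium Visit starts 19:15 → overlap.
Harbour Tour: starts 19:15 before Aquarium Visit ends 21:00, and ends 21:00 after Aquarium Visit starts 19:15 → overlap.
Aquarium Visit overlaps Park Break, Harbour Tour.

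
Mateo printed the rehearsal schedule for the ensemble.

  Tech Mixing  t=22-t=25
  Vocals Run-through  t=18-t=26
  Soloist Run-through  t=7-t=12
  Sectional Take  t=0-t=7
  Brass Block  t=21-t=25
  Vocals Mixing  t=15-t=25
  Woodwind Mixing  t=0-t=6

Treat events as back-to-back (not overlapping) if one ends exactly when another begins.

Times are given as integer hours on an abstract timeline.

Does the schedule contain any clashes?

Sorted by start: Sectional Take, Woodwind Mixing, Soloist Run-through, Vocals Mixing, Vocals Run-through, Brass Block, Tech Mixing.
Woodwind Mixing starts before Sectional Take ends → Sectional Take and Woodwind Mixing overlap.
That's a conflict, so the schedule is not conflict-free.

Yes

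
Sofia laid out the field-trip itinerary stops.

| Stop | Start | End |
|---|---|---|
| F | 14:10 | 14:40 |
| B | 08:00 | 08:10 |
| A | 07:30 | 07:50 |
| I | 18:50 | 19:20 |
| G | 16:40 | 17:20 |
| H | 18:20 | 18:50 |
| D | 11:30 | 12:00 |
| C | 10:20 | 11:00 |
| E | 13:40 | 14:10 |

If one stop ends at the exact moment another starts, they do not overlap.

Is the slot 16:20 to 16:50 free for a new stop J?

A: ends 07:50 at or before J starts 16:20 → clear.
B: ends 08:10 at or before J starts 16:20 → clear.
C: ends 11:00 at or before J starts 16:20 → clear.
D: ends 12:00 at or before J starts 16:20 → clear.
E: ends 14:10 at or before J starts 16:20 → clear.
F: ends 14:40 at or before J starts 16:20 → clear.
G: starts 16:40 before J ends 16:50, and ends 17:20 after J starts 16:20 → overlap.
H: starts 18:20 at or after J ends 16:50 → clear.
I: starts 18:50 at or after J ends 16:50 → clear.
J overlaps G.

No — it overlaps G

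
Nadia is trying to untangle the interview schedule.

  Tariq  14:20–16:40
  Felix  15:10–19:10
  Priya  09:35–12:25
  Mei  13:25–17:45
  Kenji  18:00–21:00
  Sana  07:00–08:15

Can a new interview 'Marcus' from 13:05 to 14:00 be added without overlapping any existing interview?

Sana: ends 08:15 at or before Marcus starts 13:05 → clear.
Priya: ends 12:25 at or before Marcus starts 13:05 → clear.
Mei: starts 13:25 before Marcus ends 14:00, and ends 17:45 after Marcus starts 13:05 → overlap.
Tariq: starts 14:20 at or after Marcus ends 14:00 → clear.
Felix: starts 15:10 at or after Marcus ends 14:00 → clear.
Kenji: starts 18:00 at or after Marcus ends 14:00 → clear.
Marcus overlaps Mei.

No — it overlaps Mei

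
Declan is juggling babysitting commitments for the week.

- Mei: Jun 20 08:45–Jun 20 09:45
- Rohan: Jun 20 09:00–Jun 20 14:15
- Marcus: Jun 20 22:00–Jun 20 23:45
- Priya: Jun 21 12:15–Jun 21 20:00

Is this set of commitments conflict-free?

Two intervals overlap when each starts before the other ends.
Sorted by start: Mei, Rohan, Marcus, Priya.
Rohan starts before Mei ends → Mei and Rohan overlap.
That's a conflict, so the schedule is not conflict-free.

No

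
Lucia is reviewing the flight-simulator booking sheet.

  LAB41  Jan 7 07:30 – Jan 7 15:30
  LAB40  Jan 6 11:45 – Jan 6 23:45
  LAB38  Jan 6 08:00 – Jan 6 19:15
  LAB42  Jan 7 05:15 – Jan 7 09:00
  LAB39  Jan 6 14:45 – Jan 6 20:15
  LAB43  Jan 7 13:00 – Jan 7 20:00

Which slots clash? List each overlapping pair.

Sorted by start: LAB38, LAB40, LAB39, LAB42, LAB41, LAB43.
LAB40 starts before LAB38 ends → LAB38 and LAB40 overlap.
LAB39 starts before LAB38 ends → LAB38 and LAB39 overlap.
LAB42 starts after LAB38 ends, so LAB38 has no further overlaps.
LAB39 starts before LAB40 ends → LAB40 and LAB39 overlap.
LAB42 starts after LAB40 ends, so LAB40 has no further overlaps.
LAB42 starts after LAB39 ends, so LAB39 has no further overlaps.
LAB41 starts before LAB42 ends → LAB42 and LAB41 overlap.
LAB43 starts after LAB42 ends.
LAB43 starts before LAB41 ends → LAB41 and LAB43 overlap.

LAB38 & LAB39, LAB38 & LAB40, LAB39 & LAB40, LAB41 & LAB42, LAB41 & LAB43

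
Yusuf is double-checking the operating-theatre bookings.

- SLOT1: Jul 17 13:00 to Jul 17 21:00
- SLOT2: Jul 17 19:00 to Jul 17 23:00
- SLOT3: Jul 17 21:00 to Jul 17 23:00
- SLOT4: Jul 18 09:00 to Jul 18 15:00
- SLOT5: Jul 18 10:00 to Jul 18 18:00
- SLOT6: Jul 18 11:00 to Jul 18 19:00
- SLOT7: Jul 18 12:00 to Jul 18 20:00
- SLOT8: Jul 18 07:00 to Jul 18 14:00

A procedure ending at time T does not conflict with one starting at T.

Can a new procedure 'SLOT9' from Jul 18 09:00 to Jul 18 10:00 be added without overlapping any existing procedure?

SLOT1: ends Jul 17 21:00 at or before SLOT9 starts Jul 18 09:00 → clear.
SLOT2: ends Jul 17 23:00 at or before SLOT9 starts Jul 18 09:00 → clear.
SLOT3: ends Jul 17 23:00 at or before SLOT9 starts Jul 18 09:00 → clear.
SLOT8: starts Jul 18 07:00 before SLOT9 ends Jul 18 10:00, and ends Jul 18 14:00 after SLOT9 starts Jul 18 09:00 → overlap.
SLOT4: starts Jul 18 09:00 before SLOT9 ends Jul 18 10:00, and ends Jul 18 15:00 after SLOT9 starts Jul 18 09:00 → overlap.
SLOT5: starts Jul 18 10:00 at or after SLOT9 ends Jul 18 10:00 → clear.
SLOT6: starts Jul 18 11:00 at or after SLOT9 ends Jul 18 10:00 → clear.
SLOT7: starts Jul 18 12:00 at or after SLOT9 ends Jul 18 10:00 → clear.
SLOT9 overlaps SLOT4, SLOT8.

No — it overlaps SLOT4, SLOT8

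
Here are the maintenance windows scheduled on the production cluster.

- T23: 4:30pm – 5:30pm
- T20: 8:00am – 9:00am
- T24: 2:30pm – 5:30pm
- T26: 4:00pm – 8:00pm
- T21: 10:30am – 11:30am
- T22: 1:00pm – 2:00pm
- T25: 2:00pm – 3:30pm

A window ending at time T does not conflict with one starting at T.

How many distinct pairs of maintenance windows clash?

Sorted by start: T20, T21, T22, T25, T24, T26, T23.
T21 starts after T20 ends — done with T20.
T22 starts after T21 ends — done with T21.
T25 starts exactly when T22 ends (back-to-back, no overlap) — done with T22.
T24 starts before T25 ends → T25 and T24 overlap.
T26 starts after T25 ends — done with T25.
T26 starts before T24 ends → T24 and T26 overlap.
T23 starts before T24 ends → T24 and T23 overlap.
T23 starts before T26 ends → T26 and T23 overlap.
Overlapping pairs: T23 & T24, T23 & T26, T24 & T25, T24 & T26 — 4 in total.

4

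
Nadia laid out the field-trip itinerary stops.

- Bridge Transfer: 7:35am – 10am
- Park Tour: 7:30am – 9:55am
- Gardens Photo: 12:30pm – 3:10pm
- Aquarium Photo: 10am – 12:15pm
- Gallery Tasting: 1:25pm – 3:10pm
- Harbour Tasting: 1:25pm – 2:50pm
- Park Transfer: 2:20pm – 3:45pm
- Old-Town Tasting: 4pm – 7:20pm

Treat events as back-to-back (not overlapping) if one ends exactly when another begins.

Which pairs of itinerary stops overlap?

Bridge Transfer & Park Tour, Gallery Tasting & Gardens Photo, Gallery Tasting & Harbour Tasting, Gallery Tasting & Park Transfer, Gardens Photo & Harbour Tasting, Gardens Photo & Park Transfer, Harbour Tasting & Park Transfer

Two intervals overlap when each starts before the other ends.
Sorted by start: Park Tour, Bridge Transfer, Aquarium Photo, Gardens Photo, Gallery Tasting, Harbour Tasting, Park Transfer, Old-Town Tasting.
Bridge Transfer starts before Park Tour ends → Park Tour and Bridge Transfer overlap.
Aquarium Photo starts after Park Tour ends; Park Tour is clear from here.
Aquarium Photo starts exactly when Bridge Transfer ends (back-to-back, no overlap); Bridge Transfer is clear from here.
Gardens Photo starts after Aquarium Photo ends; Aquarium Photo is clear from here.
Gallery Tasting starts before Gardens Photo ends → Gardens Photo and Gallery Tasting overlap.
Harbour Tasting starts before Gardens Photo ends → Gardens Photo and Harbour Tasting overlap.
Park Transfer starts before Gardens Photo ends → Gardens Photo and Park Transfer overlap.
Old-Town Tasting starts after Gardens Photo ends.
Harbour Tasting starts before Gallery Tasting ends → Gallery Tasting and Harbour Tasting overlap.
Park Transfer starts before Gallery Tasting ends → Gallery Tasting and Park Transfer overlap.
Old-Town Tasting starts after Gallery Tasting ends.
Park Transfer starts before Harbour Tasting ends → Harbour Tasting and Park Transfer overlap.
Old-Town Tasting starts after Harbour Tasting ends.
Old-Town Tasting starts after Park Transfer ends.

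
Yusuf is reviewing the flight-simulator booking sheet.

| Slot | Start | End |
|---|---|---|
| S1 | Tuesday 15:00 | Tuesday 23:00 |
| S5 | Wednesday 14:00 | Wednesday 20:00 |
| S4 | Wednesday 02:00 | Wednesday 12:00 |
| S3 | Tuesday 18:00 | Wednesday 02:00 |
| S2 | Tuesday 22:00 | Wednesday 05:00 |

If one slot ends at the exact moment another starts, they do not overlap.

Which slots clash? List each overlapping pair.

Sorted by start: S1, S3, S2, S4, S5.
S3 starts before S1 ends → S1 and S3 overlap.
S2 starts before S1 ends → S1 and S2 overlap.
S4 starts after S1 ends; S1 is clear from here.
S2 starts before S3 ends → S3 and S2 overlap.
S4 starts exactly when S3 ends (back-to-back, no overlap); S3 is clear from here.
S4 starts before S2 ends → S2 and S4 overlap.
S5 starts after S2 ends.
S5 starts after S4 ends.

S1 & S2, S1 & S3, S2 & S3, S2 & S4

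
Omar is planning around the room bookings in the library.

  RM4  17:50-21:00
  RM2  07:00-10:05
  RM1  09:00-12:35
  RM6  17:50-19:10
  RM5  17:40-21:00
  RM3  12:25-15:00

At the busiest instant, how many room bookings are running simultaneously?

3

Sweep the timeline, counting +1 at each start and −1 at each end (ends before starts at a tie):
07:00 start RM2 → 1
09:00 start RM1 → 2
10:05 end RM2 → 1
12:25 start RM3 → 2
12:35 end RM1 → 1
15:00 end RM3 → 0
17:40 start RM5 → 1
17:50 start RM4 → 2
17:50 start RM6 → 3
19:10 end RM6 → 2
21:00 end RM4 → 1
21:00 end RM5 → 0
Peak is 3, at 17:50 (RM4, RM5, RM6).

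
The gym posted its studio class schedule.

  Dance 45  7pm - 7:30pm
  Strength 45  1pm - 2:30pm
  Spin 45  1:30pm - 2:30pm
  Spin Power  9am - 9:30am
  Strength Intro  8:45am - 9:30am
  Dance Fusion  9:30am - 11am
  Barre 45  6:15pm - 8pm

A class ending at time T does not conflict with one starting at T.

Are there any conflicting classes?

Yes

Check each pair: they overlap iff neither finishes before the other starts.
Sorted by start: Strength Intro, Spin Power, Dance Fusion, Strength 45, Spin 45, Barre 45, Dance 45.
Spin Power starts before Strength Intro ends → Strength Intro and Spin Power overlap.
That's a conflict, so the schedule is not conflict-free.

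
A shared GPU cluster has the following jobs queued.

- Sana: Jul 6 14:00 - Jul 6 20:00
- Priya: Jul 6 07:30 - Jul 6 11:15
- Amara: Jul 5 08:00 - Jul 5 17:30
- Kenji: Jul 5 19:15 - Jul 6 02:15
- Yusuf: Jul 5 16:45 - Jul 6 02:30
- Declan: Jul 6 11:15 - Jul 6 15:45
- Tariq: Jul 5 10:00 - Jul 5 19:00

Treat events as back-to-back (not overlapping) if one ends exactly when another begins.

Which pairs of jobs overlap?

Amara & Tariq, Amara & Yusuf, Declan & Sana, Kenji & Yusuf, Tariq & Yusuf

Two intervals overlap when each starts before the other ends.
Sorted by start: Amara, Tariq, Yusuf, Kenji, Priya, Declan, Sana.
Tariq starts before Amara ends → Amara and Tariq overlap.
Yusuf starts before Amara ends → Amara and Yusuf overlap.
Kenji starts after Amara ends — done with Amara.
Yusuf starts before Tariq ends → Tariq and Yusuf overlap.
Kenji starts after Tariq ends — done with Tariq.
Kenji starts before Yusuf ends → Yusuf and Kenji overlap.
Priya starts after Yusuf ends — done with Yusuf.
Priya starts after Kenji ends — done with Kenji.
Declan starts exactly when Priya ends (back-to-back, no overlap) — done with Priya.
Sana starts before Declan ends → Declan and Sana overlap.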